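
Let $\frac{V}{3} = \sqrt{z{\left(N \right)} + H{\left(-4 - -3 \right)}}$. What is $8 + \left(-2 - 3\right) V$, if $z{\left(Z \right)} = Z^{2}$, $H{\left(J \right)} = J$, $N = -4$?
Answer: $8 - 15 \sqrt{15} \approx -50.095$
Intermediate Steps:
$V = 3 \sqrt{15}$ ($V = 3 \sqrt{\left(-4\right)^{2} - 1} = 3 \sqrt{16 + \left(-4 + 3\right)} = 3 \sqrt{16 - 1} = 3 \sqrt{15} \approx 11.619$)
$8 + \left(-2 - 3\right) V = 8 + \left(-2 - 3\right) 3 \sqrt{15} = 8 - 5 \cdot 3 \sqrt{15} = 8 - 15 \sqrt{15}$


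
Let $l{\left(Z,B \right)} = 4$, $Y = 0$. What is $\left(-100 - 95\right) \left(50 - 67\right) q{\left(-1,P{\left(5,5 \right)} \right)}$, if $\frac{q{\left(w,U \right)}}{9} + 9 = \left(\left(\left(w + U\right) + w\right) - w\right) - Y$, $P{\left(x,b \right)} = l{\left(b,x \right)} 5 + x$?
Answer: $447525$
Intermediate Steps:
$P{\left(x,b \right)} = 20 + x$ ($P{\left(x,b \right)} = 4 \cdot 5 + x = 20 + x$)
$q{\left(w,U \right)} = -81 + 9 U + 9 w$ ($q{\left(w,U \right)} = -81 + 9 \left(\left(\left(\left(w + U\right) + w\right) - w\right) - 0\right) = -81 + 9 \left(\left(\left(\left(U + w\right) + w\right) - w\right) + 0\right) = -81 + 9 \left(\left(\left(U + 2 w\right) - w\right) + 0\right) = -81 + 9 \left(\left(U + w\right) + 0\right) = -81 + 9 \left(U + w\right) = -81 + \left(9 U + 9 w\right) = -81 + 9 U + 9 w$)
$\left(-100 - 95\right) \left(50 - 67\right) q{\left(-1,P{\left(5,5 \right)} \right)} = \left(-100 - 95\right) \left(50 - 67\right) \left(-81 + 9 \left(20 + 5\right) + 9 \left(-1\right)\right) = \left(-195\right) \left(-17\right) \left(-81 + 9 \cdot 25 - 9\right) = 3315 \left(-81 + 225 - 9\right) = 3315 \cdot 135 = 447525$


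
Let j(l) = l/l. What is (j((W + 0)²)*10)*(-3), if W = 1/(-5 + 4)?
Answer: -30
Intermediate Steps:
W = -1 (W = 1/(-1) = -1)
j(l) = 1
(j((W + 0)²)*10)*(-3) = (1*10)*(-3) = 10*(-3) = -30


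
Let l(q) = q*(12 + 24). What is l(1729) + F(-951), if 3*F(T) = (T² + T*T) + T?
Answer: 664861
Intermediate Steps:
F(T) = T/3 + 2*T²/3 (F(T) = ((T² + T*T) + T)/3 = ((T² + T²) + T)/3 = (2*T² + T)/3 = (T + 2*T²)/3 = T/3 + 2*T²/3)
l(q) = 36*q (l(q) = q*36 = 36*q)
l(1729) + F(-951) = 36*1729 + (⅓)*(-951)*(1 + 2*(-951)) = 62244 + (⅓)*(-951)*(1 - 1902) = 62244 + (⅓)*(-951)*(-1901) = 62244 + 602617 = 664861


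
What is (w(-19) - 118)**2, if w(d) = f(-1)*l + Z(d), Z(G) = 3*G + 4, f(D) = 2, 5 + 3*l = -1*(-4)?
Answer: 265225/9 ≈ 29469.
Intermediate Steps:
l = -1/3 (l = -5/3 + (-1*(-4))/3 = -5/3 + (1/3)*4 = -5/3 + 4/3 = -1/3 ≈ -0.33333)
Z(G) = 4 + 3*G
w(d) = 10/3 + 3*d (w(d) = 2*(-1/3) + (4 + 3*d) = -2/3 + (4 + 3*d) = 10/3 + 3*d)
(w(-19) - 118)**2 = ((10/3 + 3*(-19)) - 118)**2 = ((10/3 - 57) - 118)**2 = (-161/3 - 118)**2 = (-515/3)**2 = 265225/9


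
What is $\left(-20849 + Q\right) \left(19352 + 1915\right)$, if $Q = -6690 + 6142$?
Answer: $-455049999$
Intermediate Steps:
$Q = -548$
$\left(-20849 + Q\right) \left(19352 + 1915\right) = \left(-20849 - 548\right) \left(19352 + 1915\right) = \left(-21397\right) 21267 = -455049999$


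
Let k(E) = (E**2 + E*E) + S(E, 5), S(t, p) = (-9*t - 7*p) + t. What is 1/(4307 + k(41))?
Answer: 1/7306 ≈ 0.00013687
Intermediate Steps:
S(t, p) = -8*t - 7*p
k(E) = -35 - 8*E + 2*E**2 (k(E) = (E**2 + E*E) + (-8*E - 7*5) = (E**2 + E**2) + (-8*E - 35) = 2*E**2 + (-35 - 8*E) = -35 - 8*E + 2*E**2)
1/(4307 + k(41)) = 1/(4307 + (-35 - 8*41 + 2*41**2)) = 1/(4307 + (-35 - 328 + 2*1681)) = 1/(4307 + (-35 - 328 + 3362)) = 1/(4307 + 2999) = 1/7306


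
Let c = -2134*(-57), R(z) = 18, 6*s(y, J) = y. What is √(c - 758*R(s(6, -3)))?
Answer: √107994 ≈ 328.62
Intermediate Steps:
s(y, J) = y/6
c = 121638
√(c - 758*R(s(6, -3))) = √(121638 - 758*18) = √(121638 - 13644) = √107994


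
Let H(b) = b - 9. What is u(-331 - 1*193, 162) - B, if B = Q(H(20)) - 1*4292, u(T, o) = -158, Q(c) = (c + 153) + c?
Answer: 3959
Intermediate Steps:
H(b) = -9 + b
Q(c) = 153 + 2*c (Q(c) = (153 + c) + c = 153 + 2*c)
B = -4117 (B = (153 + 2*(-9 + 20)) - 1*4292 = (153 + 2*11) - 4292 = (153 + 22) - 4292 = 175 - 4292 = -4117)
u(-331 - 1*193, 162) - B = -158 - 1*(-4117) = -158 + 4117 = 3959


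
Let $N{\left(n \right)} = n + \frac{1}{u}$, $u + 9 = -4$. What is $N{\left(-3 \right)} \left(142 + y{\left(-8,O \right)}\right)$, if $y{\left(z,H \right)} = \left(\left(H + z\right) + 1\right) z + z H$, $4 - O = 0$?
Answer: $- \frac{5360}{13} \approx -412.31$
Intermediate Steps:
$u = -13$ ($u = -9 - 4 = -13$)
$O = 4$ ($O = 4 - 0 = 4 + 0 = 4$)
$N{\left(n \right)} = - \frac{1}{13} + n$ ($N{\left(n \right)} = n + \frac{1}{-13} = n - \frac{1}{13} = - \frac{1}{13} + n$)
$y{\left(z,H \right)} = H z + z \left(1 + H + z\right)$ ($y{\left(z,H \right)} = \left(1 + H + z\right) z + H z = z \left(1 + H + z\right) + H z = H z + z \left(1 + H + z\right)$)
$N{\left(-3 \right)} \left(142 + y{\left(-8,O \right)}\right) = \left(- \frac{1}{13} - 3\right) \left(142 - 8 \left(1 - 8 + 2 \cdot 4\right)\right) = - \frac{40 \left(142 - 8 \left(1 - 8 + 8\right)\right)}{13} = - \frac{40 \left(142 - 8\right)}{13} = \left(- \frac{40}{13}\right) 134 = - \frac{5360}{13}$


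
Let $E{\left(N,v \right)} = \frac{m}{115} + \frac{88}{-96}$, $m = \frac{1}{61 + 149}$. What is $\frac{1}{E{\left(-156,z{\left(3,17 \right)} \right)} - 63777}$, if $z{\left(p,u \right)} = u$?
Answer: $- \frac{48300}{3080473373} \approx -1.5679 \cdot 10^{-5}$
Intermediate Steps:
$m = \frac{1}{210} \approx 0.0047619$
$E{\left(N,v \right)} = - \frac{44273}{48300}$ ($E{\left(N,v \right)} = \frac{1}{210 \cdot 115} + \frac{88}{-96} = \frac{1}{210} \cdot \frac{1}{115} + 88 \left(- \frac{1}{96}\right) = \frac{1}{24150} - \frac{11}{12} = - \frac{44273}{48300}$)
$\frac{1}{E{\left(-156,z{\left(3,17 \right)} \right)} - 63777} = \frac{1}{- \frac{44273}{48300} - 63777} = \frac{1}{- \frac{3080473373}{48300}} = - \frac{48300}{3080473373}$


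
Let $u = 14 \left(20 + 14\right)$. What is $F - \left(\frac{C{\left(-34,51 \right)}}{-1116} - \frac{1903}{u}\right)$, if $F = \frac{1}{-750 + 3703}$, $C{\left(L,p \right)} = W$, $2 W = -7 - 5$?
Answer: $\frac{521960441}{130723404} \approx 3.9929$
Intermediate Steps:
$W = -6$ ($W = \frac{-7 - 5}{2} = \frac{1}{2} \left(-12\right) = -6$)
$C{\left(L,p \right)} = -6$
$F = \frac{1}{2953} \approx 0.00033864$
$u = 476$ ($u = 14 \cdot 34 = 476$)
$F - \left(\frac{C{\left(-34,51 \right)}}{-1116} - \frac{1903}{u}\right) = \frac{1}{2953} - \left(- \frac{6}{-1116} - \frac{1903}{476}\right) = \frac{1}{2953} - \left(\left(-6\right) \left(- \frac{1}{1116}\right) - \frac{1903}{476}\right) = \frac{1}{2953} - \left(\frac{1}{186} - \frac{1903}{476}\right) = \frac{1}{2953} - - \frac{176741}{44268} = \frac{1}{2953} + \frac{176741}{44268} = \frac{521960441}{130723404}$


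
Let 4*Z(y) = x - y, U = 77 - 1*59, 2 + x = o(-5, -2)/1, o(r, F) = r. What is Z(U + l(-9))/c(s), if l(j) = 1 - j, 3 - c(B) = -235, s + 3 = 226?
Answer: -5/136 ≈ -0.036765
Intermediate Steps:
s = 223 (s = -3 + 226 = 223)
c(B) = 238 (c(B) = 3 - 1*(-235) = 3 + 235 = 238)
x = -7 (x = -2 - 5/1 = -2 + 1*(-5) = -2 - 5 = -7)
U = 18 (U = 77 - 59 = 18)
Z(y) = -7/4 - y/4 (Z(y) = (-7 - y)/4 = -7/4 - y/4)
Z(U + l(-9))/c(s) = (-7/4 - (18 + (1 - 1*(-9)))/4)/238 = (-7/4 - (18 + (1 + 9))/4)*(1/238) = (-7/4 - (18 + 10)/4)*(1/238) = (-7/4 - ¼*28)*(1/238) = (-7/4 - 7)*(1/238) = -35/4*1/238 = -5/136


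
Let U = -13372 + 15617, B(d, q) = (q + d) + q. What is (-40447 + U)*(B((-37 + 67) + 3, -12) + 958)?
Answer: -36941334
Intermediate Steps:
B(d, q) = d + 2*q (B(d, q) = (d + q) + q = d + 2*q)
U = 2245
(-40447 + U)*(B((-37 + 67) + 3, -12) + 958) = (-40447 + 2245)*((((-37 + 67) + 3) + 2*(-12)) + 958) = -38202*(((30 + 3) - 24) + 958) = -38202*((33 - 24) + 958) = -38202*(9 + 958) = -38202*967 = -36941334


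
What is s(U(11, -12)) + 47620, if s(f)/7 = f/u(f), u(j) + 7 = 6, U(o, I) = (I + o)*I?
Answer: 47536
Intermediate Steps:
U(o, I) = I*(I + o)
u(j) = -1 (u(j) = -7 + 6 = -1)
s(f) = -7*f (s(f) = 7*(f/(-1)) = 7*(f*(-1)) = 7*(-f) = -7*f)
s(U(11, -12)) + 47620 = -(-84)*(-12 + 11) + 47620 = -(-84)*(-1) + 47620 = -7*12 + 47620 = -84 + 47620 = 47536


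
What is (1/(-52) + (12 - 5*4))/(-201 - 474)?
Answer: 139/11700 ≈ 0.011880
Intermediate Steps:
(1/(-52) + (12 - 5*4))/(-201 - 474) = (-1/52 + (12 - 20))/(-675) = (-1/52 - 8)*(-1/675) = -417/52*(-1/675) = 139/11700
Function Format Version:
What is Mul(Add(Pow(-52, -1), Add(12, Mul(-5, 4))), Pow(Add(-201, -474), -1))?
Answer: Rational(139, 11700) ≈ 0.011880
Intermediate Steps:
Mul(Add(Pow(-52, -1), Add(12, Mul(-5, 4))), Pow(Add(-201, -474), -1)) = Mul(Add(Rational(-1, 52), Add(12, -20)), Pow(-675, -1)) = Mul(Add(Rational(-1, 52), -8), Rational(-1, 675)) = Mul(Rational(-417, 52), Rational(-1, 675)) = Rational(139, 11700)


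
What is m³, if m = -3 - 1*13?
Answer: -4096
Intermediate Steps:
m = -16 (m = -3 - 13 = -16)
m³ = (-16)³ = -4096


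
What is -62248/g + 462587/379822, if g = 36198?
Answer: -3449217815/6874398378 ≈ -0.50175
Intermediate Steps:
-62248/g + 462587/379822 = -62248/36198 + 462587/379822 = -62248*1/36198 + 462587*(1/379822) = -31124/18099 + 462587/379822 = -3449217815/6874398378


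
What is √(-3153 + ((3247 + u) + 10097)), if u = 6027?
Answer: 3*√1802 ≈ 127.35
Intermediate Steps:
√(-3153 + ((3247 + u) + 10097)) = √(-3153 + ((3247 + 6027) + 10097)) = √(-3153 + (9274 + 10097)) = √(-3153 + 19371) = √16218 = 3*√1802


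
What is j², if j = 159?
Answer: 25281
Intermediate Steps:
j² = 159² = 25281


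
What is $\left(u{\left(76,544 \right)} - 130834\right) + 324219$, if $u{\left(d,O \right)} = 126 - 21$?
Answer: $193490$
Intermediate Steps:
$u{\left(d,O \right)} = 105$ ($u{\left(d,O \right)} = 126 - 21 = 105$)
$\left(u{\left(76,544 \right)} - 130834\right) + 324219 = \left(105 - 130834\right) + 324219 = -130729 + 324219 = 193490$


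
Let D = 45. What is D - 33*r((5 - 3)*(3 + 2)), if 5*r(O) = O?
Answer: -21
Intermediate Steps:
r(O) = O/5
D - 33*r((5 - 3)*(3 + 2)) = 45 - 33*(5 - 3)*(3 + 2)/5 = 45 - 33*2*5/5 = 45 - 33*10/5 = 45 - 33*2 = 45 - 66 = -21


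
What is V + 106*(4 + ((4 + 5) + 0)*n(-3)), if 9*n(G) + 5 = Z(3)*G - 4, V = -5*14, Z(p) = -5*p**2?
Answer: 13710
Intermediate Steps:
V = -70
n(G) = -1 - 5*G (n(G) = -5/9 + ((-5*3**2)*G - 4)/9 = -5/9 + ((-5*9)*G - 4)/9 = -5/9 + (-45*G - 4)/9 = -5/9 + (-4 - 45*G)/9 = -5/9 + (-4/9 - 5*G) = -1 - 5*G)
V + 106*(4 + ((4 + 5) + 0)*n(-3)) = -70 + 106*(4 + ((4 + 5) + 0)*(-1 - 5*(-3))) = -70 + 106*(4 + (9 + 0)*(-1 + 15)) = -70 + 106*(4 + 9*14) = -70 + 106*(4 + 126) = -70 + 106*130 = -70 + 13780 = 13710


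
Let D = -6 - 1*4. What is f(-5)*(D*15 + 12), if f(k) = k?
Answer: 690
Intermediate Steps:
D = -10 (D = -6 - 4 = -10)
f(-5)*(D*15 + 12) = -5*(-10*15 + 12) = -5*(-150 + 12) = -5*(-138) = 690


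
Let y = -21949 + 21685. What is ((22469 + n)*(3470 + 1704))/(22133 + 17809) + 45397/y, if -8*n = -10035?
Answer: 231752765/79884 ≈ 2901.1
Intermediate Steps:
n = 10035/8 (n = -1/8*(-10035) = 10035/8 ≈ 1254.4)
y = -264
((22469 + n)*(3470 + 1704))/(22133 + 17809) + 45397/y = ((22469 + 10035/8)*(3470 + 1704))/(22133 + 17809) + 45397/(-264) = ((189787/8)*5174)/39942 + 45397*(-1/264) = (490978969/4)*(1/39942) - 4127/24 = 490978969/159768 - 4127/24 = 231752765/79884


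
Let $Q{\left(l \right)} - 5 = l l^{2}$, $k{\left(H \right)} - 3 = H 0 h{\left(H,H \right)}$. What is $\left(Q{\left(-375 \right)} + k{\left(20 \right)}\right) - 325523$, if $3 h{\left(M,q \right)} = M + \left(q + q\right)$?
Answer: $-53059890$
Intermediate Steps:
$h{\left(M,q \right)} = \frac{M}{3} + \frac{2 q}{3}$ ($h{\left(M,q \right)} = \frac{M + \left(q + q\right)}{3} = \frac{M + 2 q}{3} = \frac{M}{3} + \frac{2 q}{3}$)
$k{\left(H \right)} = 3$ ($k{\left(H \right)} = 3 + H 0 \left(\frac{H}{3} + \frac{2 H}{3}\right) = 3 + 0 H = 3 + 0 = 3$)
$Q{\left(l \right)} = 5 + l^{3}$ ($Q{\left(l \right)} = 5 + l l^{2} = 5 + l^{3}$)
$\left(Q{\left(-375 \right)} + k{\left(20 \right)}\right) - 325523 = \left(\left(5 + \left(-375\right)^{3}\right) + 3\right) - 325523 = \left(\left(5 - 52734375\right) + 3\right) - 325523 = \left(-52734370 + 3\right) - 325523 = -52734367 - 325523 = -53059890$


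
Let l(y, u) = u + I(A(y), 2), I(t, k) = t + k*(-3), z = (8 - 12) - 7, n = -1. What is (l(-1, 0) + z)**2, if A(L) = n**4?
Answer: 256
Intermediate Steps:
z = -11 (z = -4 - 7 = -11)
A(L) = 1 (A(L) = (-1)**4 = 1)
I(t, k) = t - 3*k
l(y, u) = -5 + u (l(y, u) = u + (1 - 3*2) = u + (1 - 6) = u - 5 = -5 + u)
(l(-1, 0) + z)**2 = ((-5 + 0) - 11)**2 = (-5 - 11)**2 = (-16)**2 = 256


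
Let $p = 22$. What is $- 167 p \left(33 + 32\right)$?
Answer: $-238810$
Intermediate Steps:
$- 167 p \left(33 + 32\right) = - 167 \cdot 22 \left(33 + 32\right) = - 167 \cdot 22 \cdot 65 = \left(-167\right) 1430 = -238810$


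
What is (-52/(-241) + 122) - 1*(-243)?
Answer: 88017/241 ≈ 365.22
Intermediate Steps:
(-52/(-241) + 122) - 1*(-243) = (-52*(-1/241) + 122) + 243 = (52/241 + 122) + 243 = 29454/241 + 243 = 88017/241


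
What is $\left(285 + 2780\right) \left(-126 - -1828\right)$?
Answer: $5216630$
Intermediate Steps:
$\left(285 + 2780\right) \left(-126 - -1828\right) = 3065 \left(-126 + 1828\right) = 3065 \cdot 1702 = 5216630$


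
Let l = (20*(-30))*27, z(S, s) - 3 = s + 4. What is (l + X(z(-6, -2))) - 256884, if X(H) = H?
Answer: -273079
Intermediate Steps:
z(S, s) = 7 + s (z(S, s) = 3 + (s + 4) = 3 + (4 + s) = 7 + s)
l = -16200 (l = -600*27 = -16200)
(l + X(z(-6, -2))) - 256884 = (-16200 + (7 - 2)) - 256884 = (-16200 + 5) - 256884 = -16195 - 256884 = -273079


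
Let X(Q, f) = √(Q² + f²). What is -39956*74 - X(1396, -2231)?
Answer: -2956744 - √6926177 ≈ -2.9594e+6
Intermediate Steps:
-39956*74 - X(1396, -2231) = -39956*74 - √(1396² + (-2231)²) = -2956744 - √(1948816 + 4977361) = -2956744 - √6926177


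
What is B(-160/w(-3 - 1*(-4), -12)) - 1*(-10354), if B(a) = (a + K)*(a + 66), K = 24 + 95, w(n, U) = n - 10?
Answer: 1766848/81 ≈ 21813.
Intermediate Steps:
w(n, U) = -10 + n
K = 119
B(a) = (66 + a)*(119 + a) (B(a) = (a + 119)*(a + 66) = (119 + a)*(66 + a) = (66 + a)*(119 + a))
B(-160/w(-3 - 1*(-4), -12)) - 1*(-10354) = (7854 + (-160/(-10 + (-3 - 1*(-4))))² + 185*(-160/(-10 + (-3 - 1*(-4))))) - 1*(-10354) = (7854 + (-160/(-10 + (-3 + 4)))² + 185*(-160/(-10 + (-3 + 4)))) + 10354 = (7854 + (-160/(-10 + 1))² + 185*(-160/(-10 + 1))) + 10354 = (7854 + (-160/(-9))² + 185*(-160/(-9))) + 10354 = (7854 + (-160*(-⅑))² + 185*(-160*(-⅑))) + 10354 = (7854 + (160/9)² + 185*(160/9)) + 10354 = (7854 + 25600/81 + 29600/9) + 10354 = 928174/81 + 10354 = 1766848/81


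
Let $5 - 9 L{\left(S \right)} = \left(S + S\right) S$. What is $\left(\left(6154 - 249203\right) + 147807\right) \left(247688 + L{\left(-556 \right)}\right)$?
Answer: $- \frac{51142572950}{3} \approx -1.7048 \cdot 10^{10}$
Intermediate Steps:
$L{\left(S \right)} = \frac{5}{9} - \frac{2 S^{2}}{9}$ ($L{\left(S \right)} = \frac{5}{9} - \frac{\left(S + S\right) S}{9} = \frac{5}{9} - \frac{2 S S}{9} = \frac{5}{9} - \frac{2 S^{2}}{9}$)
$\left(\left(6154 - 249203\right) + 147807\right) \left(247688 + L{\left(-556 \right)}\right) = \left(\left(6154 - 249203\right) + 147807\right) \left(247688 + \left(\frac{5}{9} - \frac{2 \left(-556\right)^{2}}{9}\right)\right) = \left(\left(6154 - 249203\right) + 147807\right) \left(247688 + \left(\frac{5}{9} - \frac{618272}{9}\right)\right) = \left(-243049 + 147807\right) \left(247688 + \left(\frac{5}{9} - \frac{618272}{9}\right)\right) = - 95242 \left(247688 - \frac{206089}{3}\right) = \left(-95242\right) \frac{536975}{3} = - \frac{51142572950}{3}$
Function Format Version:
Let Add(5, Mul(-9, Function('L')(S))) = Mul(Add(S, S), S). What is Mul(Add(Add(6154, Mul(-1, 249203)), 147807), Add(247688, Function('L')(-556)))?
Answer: Rational(-51142572950, 3) ≈ -1.7048e+10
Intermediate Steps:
Function('L')(S) = Add(Rational(5, 9), Mul(Rational(-2, 9), Pow(S, 2))) (Function('L')(S) = Add(Rational(5, 9), Mul(Rational(-1, 9), Mul(Add(S, S), S))) = Add(Rational(5, 9), Mul(Rational(-1, 9), Mul(Mul(2, S), S))) = Add(Rational(5, 9), Mul(Rational(-1, 9), Mul(2, Pow(S, 2)))) = Add(Rational(5, 9), Mul(Rational(-2, 9), Pow(S, 2))))
Mul(Add(Add(6154, Mul(-1, 249203)), 147807), Add(247688, Function('L')(-556))) = Mul(Add(Add(6154, Mul(-1, 249203)), 147807), Add(247688, Add(Rational(5, 9), Mul(Rational(-2, 9), Pow(-556, 2))))) = Mul(Add(Add(6154, -249203), 147807), Add(247688, Add(Rational(5, 9), Mul(Rational(-2, 9), 309136)))) = Mul(Add(-243049, 147807), Add(247688, Add(Rational(5, 9), Rational(-618272, 9)))) = Mul(-95242, Add(247688, Rational(-206089, 3))) = Mul(-95242, Rational(536975, 3)) = Rational(-51142572950, 3)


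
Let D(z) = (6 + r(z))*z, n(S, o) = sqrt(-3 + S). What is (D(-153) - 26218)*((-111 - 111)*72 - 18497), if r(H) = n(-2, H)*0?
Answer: 935676416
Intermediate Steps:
r(H) = 0 (r(H) = sqrt(-3 - 2)*0 = sqrt(-5)*0 = (I*sqrt(5))*0 = 0)
D(z) = 6*z (D(z) = (6 + 0)*z = 6*z)
(D(-153) - 26218)*((-111 - 111)*72 - 18497) = (6*(-153) - 26218)*((-111 - 111)*72 - 18497) = (-918 - 26218)*(-222*72 - 18497) = -27136*(-15984 - 18497) = -27136*(-34481) = 935676416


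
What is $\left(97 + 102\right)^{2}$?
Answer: $39601$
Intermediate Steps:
$\left(97 + 102\right)^{2} = 199^{2} = 39601$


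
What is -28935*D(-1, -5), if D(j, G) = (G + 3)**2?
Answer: -115740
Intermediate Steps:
D(j, G) = (3 + G)**2
-28935*D(-1, -5) = -28935*(3 - 5)**2 = -28935*(-2)**2 = -28935*4 = -115740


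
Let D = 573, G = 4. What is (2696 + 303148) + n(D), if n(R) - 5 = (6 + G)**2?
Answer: 305949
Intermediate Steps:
n(R) = 105 (n(R) = 5 + (6 + 4)**2 = 5 + 10**2 = 5 + 100 = 105)
(2696 + 303148) + n(D) = (2696 + 303148) + 105 = 305844 + 105 = 305949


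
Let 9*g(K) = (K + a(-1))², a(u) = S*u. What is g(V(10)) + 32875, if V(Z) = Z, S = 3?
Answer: 295924/9 ≈ 32880.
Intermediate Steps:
a(u) = 3*u
g(K) = (-3 + K)²/9 (g(K) = (K + 3*(-1))²/9 = (K - 3)²/9 = (-3 + K)²/9)
g(V(10)) + 32875 = (-3 + 10)²/9 + 32875 = (⅑)*7² + 32875 = (⅑)*49 + 32875 = 49/9 + 32875 = 295924/9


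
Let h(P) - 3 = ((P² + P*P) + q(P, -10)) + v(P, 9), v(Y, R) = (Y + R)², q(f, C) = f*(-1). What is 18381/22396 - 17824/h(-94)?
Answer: 2737655/25443892 ≈ 0.10760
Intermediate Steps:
q(f, C) = -f
v(Y, R) = (R + Y)²
h(P) = 3 + (9 + P)² - P + 2*P² (h(P) = 3 + (((P² + P*P) - P) + (9 + P)²) = 3 + (((P² + P²) - P) + (9 + P)²) = 3 + ((2*P² - P) + (9 + P)²) = 3 + ((-P + 2*P²) + (9 + P)²) = 3 + ((9 + P)² - P + 2*P²) = 3 + (9 + P)² - P + 2*P²)
18381/22396 - 17824/h(-94) = 18381/22396 - 17824/(84 + 3*(-94)² + 17*(-94)) = 18381*(1/22396) - 17824/(84 + 3*8836 - 1598) = 1671/2036 - 17824/(84 + 26508 - 1598) = 1671/2036 - 17824/24994 = 1671/2036 - 17824*1/24994 = 1671/2036 - 8912/12497 = 2737655/25443892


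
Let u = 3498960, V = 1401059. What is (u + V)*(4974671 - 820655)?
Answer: 20354757326304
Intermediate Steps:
(u + V)*(4974671 - 820655) = (3498960 + 1401059)*(4974671 - 820655) = 4900019*4154016 = 20354757326304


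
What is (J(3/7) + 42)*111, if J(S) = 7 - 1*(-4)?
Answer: 5883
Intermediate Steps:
J(S) = 11 (J(S) = 7 + 4 = 11)
(J(3/7) + 42)*111 = (11 + 42)*111 = 53*111 = 5883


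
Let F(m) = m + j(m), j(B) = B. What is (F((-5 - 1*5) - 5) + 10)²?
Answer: 400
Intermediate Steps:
F(m) = 2*m (F(m) = m + m = 2*m)
(F((-5 - 1*5) - 5) + 10)² = (2*((-5 - 1*5) - 5) + 10)² = (2*((-5 - 5) - 5) + 10)² = (2*(-10 - 5) + 10)² = (2*(-15) + 10)² = (-30 + 10)² = (-20)² = 400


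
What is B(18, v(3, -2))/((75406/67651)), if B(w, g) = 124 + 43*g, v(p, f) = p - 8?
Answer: -6156241/75406 ≈ -81.641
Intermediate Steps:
v(p, f) = -8 + p
B(18, v(3, -2))/((75406/67651)) = (124 + 43*(-8 + 3))/((75406/67651)) = (124 + 43*(-5))/((75406*(1/67651))) = (124 - 215)/(75406/67651) = -91*67651/75406 = -6156241/75406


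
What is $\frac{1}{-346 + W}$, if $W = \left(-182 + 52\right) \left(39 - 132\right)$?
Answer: $\frac{1}{11744} \approx 8.515 \cdot 10^{-5}$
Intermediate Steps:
$W = 12090$ ($W = \left(-130\right) \left(-93\right) = 12090$)
$\frac{1}{-346 + W} = \frac{1}{-346 + 12090} = \frac{1}{11744}$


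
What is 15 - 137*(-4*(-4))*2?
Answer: -4369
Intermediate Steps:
15 - 137*(-4*(-4))*2 = 15 - 2192*2 = 15 - 137*32 = 15 - 4384 = -4369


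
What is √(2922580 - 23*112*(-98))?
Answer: 2*√793757 ≈ 1781.9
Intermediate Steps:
√(2922580 - 23*112*(-98)) = √(2922580 - 2576*(-98)) = √(2922580 + 252448) = √3175028 = 2*√793757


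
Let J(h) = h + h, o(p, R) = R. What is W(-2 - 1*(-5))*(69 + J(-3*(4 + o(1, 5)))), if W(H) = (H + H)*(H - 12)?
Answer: -810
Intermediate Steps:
J(h) = 2*h
W(H) = 2*H*(-12 + H) (W(H) = (2*H)*(-12 + H) = 2*H*(-12 + H))
W(-2 - 1*(-5))*(69 + J(-3*(4 + o(1, 5)))) = (2*(-2 - 1*(-5))*(-12 + (-2 - 1*(-5))))*(69 + 2*(-3*(4 + 5))) = (2*(-2 + 5)*(-12 + (-2 + 5)))*(69 + 2*(-3*9)) = (2*3*(-12 + 3))*(69 + 2*(-27)) = (2*3*(-9))*(69 - 54) = -54*15 = -810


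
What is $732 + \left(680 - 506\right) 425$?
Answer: $74682$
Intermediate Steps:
$732 + \left(680 - 506\right) 425 = 732 + 174 \cdot 425 = 732 + 73950 = 74682$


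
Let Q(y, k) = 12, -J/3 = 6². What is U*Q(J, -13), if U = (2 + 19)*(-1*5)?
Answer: -1260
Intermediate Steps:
J = -108 (J = -3*6² = -3*36 = -108)
U = -105 (U = 21*(-5) = -105)
U*Q(J, -13) = -105*12 = -1260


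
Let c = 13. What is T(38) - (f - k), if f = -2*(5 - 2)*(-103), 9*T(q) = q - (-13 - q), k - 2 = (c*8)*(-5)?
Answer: -10135/9 ≈ -1126.1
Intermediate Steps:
k = -518 (k = 2 + (13*8)*(-5) = 2 + 104*(-5) = 2 - 520 = -518)
T(q) = 13/9 + 2*q/9 (T(q) = (q - (-13 - q))/9 = (q + (13 + q))/9 = (13 + 2*q)/9 = 13/9 + 2*q/9)
f = 618 (f = -2*3*(-103) = -6*(-103) = 618)
T(38) - (f - k) = (13/9 + (2/9)*38) - (618 - 1*(-518)) = (13/9 + 76/9) - (618 + 518) = 89/9 - 1*1136 = 89/9 - 1136 = -10135/9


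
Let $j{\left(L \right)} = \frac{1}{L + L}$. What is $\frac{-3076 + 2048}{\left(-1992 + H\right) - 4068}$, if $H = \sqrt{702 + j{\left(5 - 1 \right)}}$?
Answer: $\frac{49837440}{293783183} + \frac{2056 \sqrt{11234}}{293783183} \approx 0.17038$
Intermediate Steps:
$j{\left(L \right)} = \frac{1}{2 L}$
$H = \frac{\sqrt{11234}}{4}$ ($H = \sqrt{702 + \frac{1}{2 \left(5 - 1\right)}} = \sqrt{702 + \frac{1}{2 \cdot 4}} = \sqrt{702 + \frac{1}{2} \cdot \frac{1}{4}} = \sqrt{702 + \frac{1}{8}} = \sqrt{\frac{5617}{8}} = \frac{\sqrt{11234}}{4} \approx 26.498$)
$\frac{-3076 + 2048}{\left(-1992 + H\right) - 4068} = \frac{-3076 + 2048}{\left(-1992 + \frac{\sqrt{11234}}{4}\right) - 4068} = - \frac{1028}{-6060 + \frac{\sqrt{11234}}{4}}$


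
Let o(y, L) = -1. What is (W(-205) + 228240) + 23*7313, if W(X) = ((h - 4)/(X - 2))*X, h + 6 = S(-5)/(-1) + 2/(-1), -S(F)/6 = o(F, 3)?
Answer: 9117687/23 ≈ 3.9642e+5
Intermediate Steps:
S(F) = 6 (S(F) = -6*(-1) = 6)
h = -14 (h = -6 + (6/(-1) + 2/(-1)) = -6 + (6*(-1) + 2*(-1)) = -6 + (-6 - 2) = -6 - 8 = -14)
W(X) = -18*X/(-2 + X) (W(X) = ((-14 - 4)/(X - 2))*X = (-18/(-2 + X))*X = -18*X/(-2 + X))
(W(-205) + 228240) + 23*7313 = (-18*(-205)/(-2 - 205) + 228240) + 23*7313 = (-18*(-205)/(-207) + 228240) + 168199 = (-18*(-205)*(-1/207) + 228240) + 168199 = (-410/23 + 228240) + 168199 = 5249110/23 + 168199 = 9117687/23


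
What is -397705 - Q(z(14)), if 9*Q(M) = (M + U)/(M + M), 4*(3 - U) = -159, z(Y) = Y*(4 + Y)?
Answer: -801773411/2016 ≈ -3.9771e+5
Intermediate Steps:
U = 171/4 (U = 3 - 1/4*(-159) = 3 + 159/4 = 171/4 ≈ 42.750)
Q(M) = (171/4 + M)/(18*M) (Q(M) = ((M + 171/4)/(M + M))/9 = ((171/4 + M)/((2*M)))/9 = ((171/4 + M)*(1/(2*M)))/9 = ((171/4 + M)/(2*M))/9 = (171/4 + M)/(18*M))
-397705 - Q(z(14)) = -397705 - (171 + 4*(14*(4 + 14)))/(72*(14*(4 + 14))) = -397705 - (171 + 4*(14*18))/(72*(14*18)) = -397705 - (171 + 4*252)/(72*252) = -397705 - (171 + 1008)/(72*252) = -397705 - 1179/(72*252) = -397705 - 1*131/2016 = -397705 - 131/2016 = -801773411/2016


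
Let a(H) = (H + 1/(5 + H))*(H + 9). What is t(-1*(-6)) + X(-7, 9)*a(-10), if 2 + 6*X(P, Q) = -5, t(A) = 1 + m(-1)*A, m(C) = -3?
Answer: -289/10 ≈ -28.900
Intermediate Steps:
t(A) = 1 - 3*A
X(P, Q) = -7/6 (X(P, Q) = -1/3 + (1/6)*(-5) = -1/3 - 5/6 = -7/6)
a(H) = (9 + H)*(H + 1/(5 + H)) (a(H) = (H + 1/(5 + H))*(9 + H) = (9 + H)*(H + 1/(5 + H)))
t(-1*(-6)) + X(-7, 9)*a(-10) = (1 - (-3)*(-6)) - 7*(9 + (-10)**3 + 14*(-10)**2 + 46*(-10))/(6*(5 - 10)) = (1 - 3*6) - 7*(9 - 1000 + 14*100 - 460)/(6*(-5)) = (1 - 18) - (-7)*(9 - 1000 + 1400 - 460)/30 = -17 - (-7)*(-51)/30 = -17 - 7/6*51/5 = -17 - 119/10 = -289/10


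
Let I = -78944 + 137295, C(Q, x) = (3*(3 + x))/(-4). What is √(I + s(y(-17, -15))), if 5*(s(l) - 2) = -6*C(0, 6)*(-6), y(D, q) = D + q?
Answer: √1457610/5 ≈ 241.46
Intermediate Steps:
C(Q, x) = -9/4 - 3*x/4 (C(Q, x) = (9 + 3*x)*(-¼) = -9/4 - 3*x/4)
I = 58351
s(l) = -233/5 (s(l) = 2 + (-6*(-9/4 - ¾*6)*(-6))/5 = 2 + (-6*(-9/4 - 9/2)*(-6))/5 = 2 + (-6*(-27/4)*(-6))/5 = 2 + ((81/2)*(-6))/5 = 2 + (⅕)*(-243) = 2 - 243/5 = -233/5)
√(I + s(y(-17, -15))) = √(58351 - 233/5) = √(291522/5) = √1457610/5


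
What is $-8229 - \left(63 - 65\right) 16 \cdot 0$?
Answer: $-8229$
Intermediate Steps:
$-8229 - \left(63 - 65\right) 16 \cdot 0 = -8229 - \left(-2\right) 0 = -8229 - 0 = -8229 + 0 = -8229$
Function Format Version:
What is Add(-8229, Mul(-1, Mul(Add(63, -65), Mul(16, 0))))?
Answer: -8229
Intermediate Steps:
Add(-8229, Mul(-1, Mul(Add(63, -65), Mul(16, 0)))) = Add(-8229, Mul(-1, Mul(-2, 0))) = Add(-8229, Mul(-1, 0)) = Add(-8229, 0) = -8229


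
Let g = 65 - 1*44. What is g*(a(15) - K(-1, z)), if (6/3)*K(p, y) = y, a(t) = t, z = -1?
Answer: 651/2 ≈ 325.50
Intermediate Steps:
K(p, y) = y/2
g = 21 (g = 65 - 44 = 21)
g*(a(15) - K(-1, z)) = 21*(15 - (-1)/2) = 21*(15 - 1*(-½)) = 21*(15 + ½) = 21*(31/2) = 651/2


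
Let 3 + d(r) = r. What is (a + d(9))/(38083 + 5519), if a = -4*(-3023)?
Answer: 6049/21801 ≈ 0.27746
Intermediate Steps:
a = 12092
d(r) = -3 + r
(a + d(9))/(38083 + 5519) = (12092 + (-3 + 9))/(38083 + 5519) = (12092 + 6)/43602 = 12098*(1/43602) = 6049/21801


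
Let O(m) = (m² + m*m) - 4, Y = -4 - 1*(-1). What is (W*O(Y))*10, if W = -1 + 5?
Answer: 560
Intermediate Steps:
Y = -3 (Y = -4 + 1 = -3)
O(m) = -4 + 2*m² (O(m) = (m² + m²) - 4 = 2*m² - 4 = -4 + 2*m²)
W = 4
(W*O(Y))*10 = (4*(-4 + 2*(-3)²))*10 = (4*(-4 + 2*9))*10 = (4*(-4 + 18))*10 = (4*14)*10 = 56*10 = 560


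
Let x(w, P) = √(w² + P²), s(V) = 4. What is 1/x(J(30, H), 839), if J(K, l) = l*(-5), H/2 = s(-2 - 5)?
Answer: √705521/705521 ≈ 0.0011905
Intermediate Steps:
H = 8 (H = 2*4 = 8)
J(K, l) = -5*l
x(w, P) = √(P² + w²)
1/x(J(30, H), 839) = 1/(√(839² + (-5*8)²)) = 1/(√(703921 + (-40)²)) = 1/(√(703921 + 1600)) = 1/(√705521) = √705521/705521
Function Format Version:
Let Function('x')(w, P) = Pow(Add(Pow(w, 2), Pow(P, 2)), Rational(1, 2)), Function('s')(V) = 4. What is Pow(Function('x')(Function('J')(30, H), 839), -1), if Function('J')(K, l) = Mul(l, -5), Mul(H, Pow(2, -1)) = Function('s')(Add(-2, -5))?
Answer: Mul(Rational(1, 705521), Pow(705521, Rational(1, 2))) ≈ 0.0011905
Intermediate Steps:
H = 8 (H = Mul(2, 4) = 8)
Function('J')(K, l) = Mul(-5, l)
Function('x')(w, P) = Pow(Add(Pow(P, 2), Pow(w, 2)), Rational(1, 2))
Pow(Function('x')(Function('J')(30, H), 839), -1) = Pow(Pow(Add(Pow(839, 2), Pow(Mul(-5, 8), 2)), Rational(1, 2)), -1) = Pow(Pow(Add(703921, Pow(-40, 2)), Rational(1, 2)), -1) = Pow(Pow(Add(703921, 1600), Rational(1, 2)), -1) = Pow(Pow(705521, Rational(1, 2)), -1) = Mul(Rational(1, 705521), Pow(705521, Rational(1, 2)))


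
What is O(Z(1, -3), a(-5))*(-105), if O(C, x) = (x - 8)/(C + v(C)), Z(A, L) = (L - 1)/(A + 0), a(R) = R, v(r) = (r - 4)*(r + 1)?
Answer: 273/4 ≈ 68.250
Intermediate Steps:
v(r) = (1 + r)*(-4 + r) (v(r) = (-4 + r)*(1 + r) = (1 + r)*(-4 + r))
Z(A, L) = (-1 + L)/A
O(C, x) = (-8 + x)/(-4 + C² - 2*C) (O(C, x) = (x - 8)/(C + (-4 + C² - 3*C)) = (-8 + x)/(-4 + C² - 2*C))
O(Z(1, -3), a(-5))*(-105) = ((8 - 1*(-5))/(4 - ((-1 - 3)/1)² + 2*((-1 - 3)/1)))*(-105) = ((8 + 5)/(4 - (1*(-4))² + 2*(1*(-4))))*(-105) = (13/(4 - 1*(-4)² + 2*(-4)))*(-105) = (13/(4 - 1*16 - 8))*(-105) = (13/(4 - 16 - 8))*(-105) = (13/(-20))*(-105) = -1/20*13*(-105) = -13/20*(-105) = 273/4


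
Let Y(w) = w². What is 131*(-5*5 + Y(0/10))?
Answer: -3275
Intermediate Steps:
131*(-5*5 + Y(0/10)) = 131*(-5*5 + (0/10)²) = 131*(-25 + (0*(⅒))²) = 131*(-25 + 0²) = 131*(-25 + 0) = 131*(-25) = -3275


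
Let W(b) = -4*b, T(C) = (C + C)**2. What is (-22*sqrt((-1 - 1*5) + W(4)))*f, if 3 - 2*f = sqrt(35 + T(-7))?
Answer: 11*I*sqrt(22)*(-3 + sqrt(231)) ≈ 629.39*I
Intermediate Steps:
T(C) = 4*C**2 (T(C) = (2*C)**2 = 4*C**2)
f = 3/2 - sqrt(231)/2 (f = 3/2 - sqrt(35 + 4*(-7)**2)/2 = 3/2 - sqrt(35 + 4*49)/2 = 3/2 - sqrt(35 + 196)/2 = 3/2 - sqrt(231)/2 ≈ -6.0993)
(-22*sqrt((-1 - 1*5) + W(4)))*f = (-22*sqrt((-1 - 1*5) - 4*4))*(3/2 - sqrt(231)/2) = (-22*sqrt((-1 - 5) - 16))*(3/2 - sqrt(231)/2) = (-22*sqrt(-6 - 16))*(3/2 - sqrt(231)/2) = (-22*I*sqrt(22))*(3/2 - sqrt(231)/2) = -22*I*sqrt(22)*(3/2 - sqrt(231)/2)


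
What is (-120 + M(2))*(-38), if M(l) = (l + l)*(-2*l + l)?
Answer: 4864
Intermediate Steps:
M(l) = -2*l² (M(l) = (2*l)*(-l) = -2*l²)
(-120 + M(2))*(-38) = (-120 - 2*2²)*(-38) = (-120 - 2*4)*(-38) = (-120 - 8)*(-38) = -128*(-38) = 4864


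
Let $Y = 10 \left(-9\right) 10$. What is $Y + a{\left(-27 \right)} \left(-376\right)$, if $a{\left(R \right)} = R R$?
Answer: $-275004$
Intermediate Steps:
$a{\left(R \right)} = R^{2}$
$Y = -900$ ($Y = \left(-90\right) 10 = -900$)
$Y + a{\left(-27 \right)} \left(-376\right) = -900 + \left(-27\right)^{2} \left(-376\right) = -900 + 729 \left(-376\right) = -900 - 274104 = -275004$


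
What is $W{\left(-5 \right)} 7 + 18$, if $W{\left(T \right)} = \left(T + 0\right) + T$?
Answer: $-52$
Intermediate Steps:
$W{\left(T \right)} = 2 T$ ($W{\left(T \right)} = T + T = 2 T$)
$W{\left(-5 \right)} 7 + 18 = 2 \left(-5\right) 7 + 18 = \left(-10\right) 7 + 18 = -70 + 18 = -52$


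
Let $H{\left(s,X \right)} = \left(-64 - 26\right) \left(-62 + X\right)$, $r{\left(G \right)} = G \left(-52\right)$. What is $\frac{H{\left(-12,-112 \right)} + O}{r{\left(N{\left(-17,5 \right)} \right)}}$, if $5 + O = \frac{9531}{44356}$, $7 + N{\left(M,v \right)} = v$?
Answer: $\frac{694402711}{4613024} \approx 150.53$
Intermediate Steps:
$N{\left(M,v \right)} = -7 + v$
$r{\left(G \right)} = - 52 G$
$H{\left(s,X \right)} = 5580 - 90 X$ ($H{\left(s,X \right)} = - 90 \left(-62 + X\right) = 5580 - 90 X$)
$O = - \frac{212249}{44356}$ ($O = -5 + \frac{9531}{44356} = - \frac{212249}{44356} \approx -4.7851$)
$\frac{H{\left(-12,-112 \right)} + O}{r{\left(N{\left(-17,5 \right)} \right)}} = \frac{\left(5580 - -10080\right) - \frac{212249}{44356}}{\left(-52\right) \left(-7 + 5\right)} = \frac{\left(5580 + 10080\right) - \frac{212249}{44356}}{\left(-52\right) \left(-2\right)} = \frac{15660 - \frac{212249}{44356}}{104} = \frac{694402711}{44356} \cdot \frac{1}{104} = \frac{694402711}{4613024}$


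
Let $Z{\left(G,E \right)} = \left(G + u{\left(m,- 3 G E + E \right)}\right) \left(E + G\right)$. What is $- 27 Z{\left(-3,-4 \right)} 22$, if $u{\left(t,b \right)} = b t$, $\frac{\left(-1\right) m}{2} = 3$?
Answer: $985446$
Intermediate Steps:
$m = -6$ ($m = \left(-2\right) 3 = -6$)
$Z{\left(G,E \right)} = \left(E + G\right) \left(G - 6 E + 18 E G\right)$ ($Z{\left(G,E \right)} = \left(G + \left(- 3 G E + E\right) \left(-6\right)\right) \left(E + G\right) = \left(G + \left(- 3 E G + E\right) \left(-6\right)\right) \left(E + G\right) = \left(G + \left(E - 3 E G\right) \left(-6\right)\right) \left(E + G\right) = \left(G + \left(- 6 E + 18 E G\right)\right) \left(E + G\right) = \left(G - 6 E + 18 E G\right) \left(E + G\right) = \left(E + G\right) \left(G - 6 E + 18 E G\right)$)
$- 27 Z{\left(-3,-4 \right)} 22 = - 27 \left(\left(-3\right)^{2} - -12 + \left(-4\right)^{2} \left(-6 + 18 \left(-3\right)\right) + 6 \left(-4\right) \left(-3\right) \left(-1 + 3 \left(-3\right)\right)\right) 22 = - 27 \left(9 + 12 + 16 \left(-6 - 54\right) + 6 \left(-4\right) \left(-3\right) \left(-1 - 9\right)\right) 22 = - 27 \left(9 + 12 + 16 \left(-60\right) + 6 \left(-4\right) \left(-3\right) \left(-10\right)\right) 22 = - 27 \left(9 + 12 - 960 - 720\right) 22 = \left(-27\right) \left(-1659\right) 22 = 44793 \cdot 22 = 985446$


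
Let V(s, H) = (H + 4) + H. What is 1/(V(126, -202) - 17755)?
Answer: -1/18155 ≈ -5.5081e-5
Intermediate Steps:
V(s, H) = 4 + 2*H (V(s, H) = (4 + H) + H = 4 + 2*H)
1/(V(126, -202) - 17755) = 1/((4 + 2*(-202)) - 17755) = 1/((4 - 404) - 17755) = 1/(-400 - 17755) = 1/(-18155) = -1/18155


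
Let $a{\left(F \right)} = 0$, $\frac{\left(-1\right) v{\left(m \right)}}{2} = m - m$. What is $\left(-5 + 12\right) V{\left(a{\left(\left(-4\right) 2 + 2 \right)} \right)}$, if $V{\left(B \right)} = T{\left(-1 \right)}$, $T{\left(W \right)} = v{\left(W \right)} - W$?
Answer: $7$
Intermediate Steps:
$v{\left(m \right)} = 0$ ($v{\left(m \right)} = - 2 \left(m - m\right) = \left(-2\right) 0 = 0$)
$T{\left(W \right)} = - W$ ($T{\left(W \right)} = 0 - W = - W$)
$V{\left(B \right)} = 1$ ($V{\left(B \right)} = \left(-1\right) \left(-1\right) = 1$)
$\left(-5 + 12\right) V{\left(a{\left(\left(-4\right) 2 + 2 \right)} \right)} = \left(-5 + 12\right) 1 = 7 \cdot 1 = 7$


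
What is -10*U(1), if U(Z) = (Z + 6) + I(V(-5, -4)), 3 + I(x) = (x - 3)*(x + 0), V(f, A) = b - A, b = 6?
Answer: -740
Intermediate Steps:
V(f, A) = 6 - A
I(x) = -3 + x*(-3 + x) (I(x) = -3 + (x - 3)*(x + 0) = -3 + (-3 + x)*x = -3 + x*(-3 + x))
U(Z) = 73 + Z (U(Z) = (Z + 6) + (-3 + (6 - 1*(-4))² - 3*(6 - 1*(-4))) = (6 + Z) + (-3 + (6 + 4)² - 3*(6 + 4)) = (6 + Z) + (-3 + 10² - 3*10) = (6 + Z) + (-3 + 100 - 30) = (6 + Z) + 67 = 73 + Z)
-10*U(1) = -10*(73 + 1) = -10*74 = -740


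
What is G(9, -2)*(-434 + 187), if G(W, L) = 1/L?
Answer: 247/2 ≈ 123.50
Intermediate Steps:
G(9, -2)*(-434 + 187) = (-434 + 187)/(-2) = -½*(-247) = 247/2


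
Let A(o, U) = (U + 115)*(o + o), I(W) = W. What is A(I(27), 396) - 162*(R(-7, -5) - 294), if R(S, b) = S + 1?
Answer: 76194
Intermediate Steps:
R(S, b) = 1 + S
A(o, U) = 2*o*(115 + U) (A(o, U) = (115 + U)*(2*o) = 2*o*(115 + U))
A(I(27), 396) - 162*(R(-7, -5) - 294) = 2*27*(115 + 396) - 162*((1 - 7) - 294) = 2*27*511 - 162*(-6 - 294) = 27594 - 162*(-300) = 27594 - 1*(-48600) = 27594 + 48600 = 76194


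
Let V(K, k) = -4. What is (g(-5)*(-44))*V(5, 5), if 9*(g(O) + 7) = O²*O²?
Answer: 98912/9 ≈ 10990.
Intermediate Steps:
g(O) = -7 + O⁴/9 (g(O) = -7 + (O²*O²)/9 = -7 + O⁴/9)
(g(-5)*(-44))*V(5, 5) = ((-7 + (⅑)*(-5)⁴)*(-44))*(-4) = ((-7 + (⅑)*625)*(-44))*(-4) = ((-7 + 625/9)*(-44))*(-4) = ((562/9)*(-44))*(-4) = -24728/9*(-4) = 98912/9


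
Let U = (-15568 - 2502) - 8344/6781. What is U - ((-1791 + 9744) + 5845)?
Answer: -216105252/6781 ≈ -31869.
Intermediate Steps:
U = -122541014/6781 (U = -18070 - 8344*1/6781 = -18070 - 8344/6781 = -122541014/6781 ≈ -18071.)
U - ((-1791 + 9744) + 5845) = -122541014/6781 - ((-1791 + 9744) + 5845) = -122541014/6781 - (7953 + 5845) = -122541014/6781 - 1*13798 = -122541014/6781 - 13798 = -216105252/6781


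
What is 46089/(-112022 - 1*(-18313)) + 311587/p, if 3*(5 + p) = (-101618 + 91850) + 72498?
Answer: 28235015638/1958986645 ≈ 14.413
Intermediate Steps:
p = 20905 (p = -5 + ((-101618 + 91850) + 72498)/3 = -5 + (-9768 + 72498)/3 = -5 + (⅓)*62730 = -5 + 20910 = 20905)
46089/(-112022 - 1*(-18313)) + 311587/p = 46089/(-112022 - 1*(-18313)) + 311587/20905 = 46089/(-112022 + 18313) + 311587*(1/20905) = 46089/(-93709) + 311587/20905 = 46089*(-1/93709) + 311587/20905 = -46089/93709 + 311587/20905 = 28235015638/1958986645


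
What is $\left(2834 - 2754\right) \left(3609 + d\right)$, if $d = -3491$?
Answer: $9440$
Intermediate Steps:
$\left(2834 - 2754\right) \left(3609 + d\right) = \left(2834 - 2754\right) \left(3609 - 3491\right) = 80 \cdot 118 = 9440$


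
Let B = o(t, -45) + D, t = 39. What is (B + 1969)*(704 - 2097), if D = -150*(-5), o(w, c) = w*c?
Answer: -1342852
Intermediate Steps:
o(w, c) = c*w
D = 750
B = -1005 (B = -45*39 + 750 = -1755 + 750 = -1005)
(B + 1969)*(704 - 2097) = (-1005 + 1969)*(704 - 2097) = 964*(-1393) = -1342852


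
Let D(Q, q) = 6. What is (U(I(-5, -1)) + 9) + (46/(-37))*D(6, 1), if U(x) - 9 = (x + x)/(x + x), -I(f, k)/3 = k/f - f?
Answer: 427/37 ≈ 11.541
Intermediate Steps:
I(f, k) = 3*f - 3*k/f (I(f, k) = -3*(k/f - f) = -3*(-f + k/f) = 3*f - 3*k/f)
U(x) = 10 (U(x) = 9 + (x + x)/(x + x) = 9 + (2*x)/((2*x)) = 9 + (2*x)*(1/(2*x)) = 9 + 1 = 10)
(U(I(-5, -1)) + 9) + (46/(-37))*D(6, 1) = (10 + 9) + (46/(-37))*6 = 19 + (46*(-1/37))*6 = 19 - 46/37*6 = 19 - 276/37 = 427/37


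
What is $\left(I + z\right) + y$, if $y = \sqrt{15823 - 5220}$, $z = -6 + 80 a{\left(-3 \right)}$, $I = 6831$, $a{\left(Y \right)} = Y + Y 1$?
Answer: $6345 + \sqrt{10603} \approx 6448.0$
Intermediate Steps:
$a{\left(Y \right)} = 2 Y$ ($a{\left(Y \right)} = Y + Y = 2 Y$)
$z = -486$ ($z = -6 + 80 \cdot 2 \left(-3\right) = -6 + 80 \left(-6\right) = -6 - 480 = -486$)
$y = \sqrt{10603} \approx 102.97$
$\left(I + z\right) + y = \left(6831 - 486\right) + \sqrt{10603} = 6345 + \sqrt{10603}$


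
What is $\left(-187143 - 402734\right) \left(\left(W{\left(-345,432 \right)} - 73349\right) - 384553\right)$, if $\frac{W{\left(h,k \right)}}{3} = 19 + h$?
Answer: $270682757760$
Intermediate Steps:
$W{\left(h,k \right)} = 57 + 3 h$ ($W{\left(h,k \right)} = 3 \left(19 + h\right) = 57 + 3 h$)
$\left(-187143 - 402734\right) \left(\left(W{\left(-345,432 \right)} - 73349\right) - 384553\right) = \left(-187143 - 402734\right) \left(\left(\left(57 + 3 \left(-345\right)\right) - 73349\right) - 384553\right) = - 589877 \left(\left(\left(57 - 1035\right) - 73349\right) - 384553\right) = - 589877 \left(\left(-978 - 73349\right) - 384553\right) = - 589877 \left(-74327 - 384553\right) = \left(-589877\right) \left(-458880\right) = 270682757760$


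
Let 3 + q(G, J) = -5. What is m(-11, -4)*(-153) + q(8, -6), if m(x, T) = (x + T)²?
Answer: -34433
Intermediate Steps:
q(G, J) = -8 (q(G, J) = -3 - 5 = -8)
m(x, T) = (T + x)²
m(-11, -4)*(-153) + q(8, -6) = (-4 - 11)²*(-153) - 8 = (-15)²*(-153) - 8 = 225*(-153) - 8 = -34425 - 8 = -34433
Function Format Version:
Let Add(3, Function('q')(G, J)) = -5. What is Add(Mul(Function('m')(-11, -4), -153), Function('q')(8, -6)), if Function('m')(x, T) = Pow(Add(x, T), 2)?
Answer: -34433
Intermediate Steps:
Function('q')(G, J) = -8 (Function('q')(G, J) = Add(-3, -5) = -8)
Function('m')(x, T) = Pow(Add(T, x), 2)
Add(Mul(Function('m')(-11, -4), -153), Function('q')(8, -6)) = Add(Mul(Pow(Add(-4, -11), 2), -153), -8) = Add(Mul(Pow(-15, 2), -153), -8) = Add(Mul(225, -153), -8) = Add(-34425, -8) = -34433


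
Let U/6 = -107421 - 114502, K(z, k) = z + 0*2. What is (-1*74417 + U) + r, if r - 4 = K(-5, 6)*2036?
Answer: -1416131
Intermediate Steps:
K(z, k) = z (K(z, k) = z + 0 = z)
U = -1331538 (U = 6*(-107421 - 114502) = 6*(-221923) = -1331538)
r = -10176 (r = 4 - 5*2036 = 4 - 10180 = -10176)
(-1*74417 + U) + r = (-1*74417 - 1331538) - 10176 = (-74417 - 1331538) - 10176 = -1405955 - 10176 = -1416131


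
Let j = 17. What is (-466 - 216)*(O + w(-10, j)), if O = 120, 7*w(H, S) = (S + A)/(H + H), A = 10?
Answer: -5719593/70 ≈ -81709.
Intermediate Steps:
w(H, S) = (10 + S)/(14*H) (w(H, S) = ((S + 10)/(H + H))/7 = ((10 + S)/((2*H)))/7 = ((10 + S)*(1/(2*H)))/7 = ((10 + S)/(2*H))/7 = (10 + S)/(14*H))
(-466 - 216)*(O + w(-10, j)) = (-466 - 216)*(120 + (1/14)*(10 + 17)/(-10)) = -682*(120 + (1/14)*(-⅒)*27) = -682*(120 - 27/140) = -682*16773/140 = -5719593/70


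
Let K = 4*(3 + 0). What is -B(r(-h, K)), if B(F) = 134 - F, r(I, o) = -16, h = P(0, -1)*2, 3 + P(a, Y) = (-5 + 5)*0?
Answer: -150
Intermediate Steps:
K = 12 (K = 4*3 = 12)
P(a, Y) = -3 (P(a, Y) = -3 + (-5 + 5)*0 = -3 + 0*0 = -3 + 0 = -3)
h = -6 (h = -3*2 = -6)
-B(r(-h, K)) = -(134 - 1*(-16)) = -(134 + 16) = -1*150 = -150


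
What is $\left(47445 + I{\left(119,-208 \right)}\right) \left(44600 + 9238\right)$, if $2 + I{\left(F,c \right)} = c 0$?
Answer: $2554236234$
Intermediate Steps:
$I{\left(F,c \right)} = -2$ ($I{\left(F,c \right)} = -2 + c 0 = -2 + 0 = -2$)
$\left(47445 + I{\left(119,-208 \right)}\right) \left(44600 + 9238\right) = \left(47445 - 2\right) \left(44600 + 9238\right) = 47443 \cdot 53838 = 2554236234$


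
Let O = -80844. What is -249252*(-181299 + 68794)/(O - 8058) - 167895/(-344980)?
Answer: -322464914719117/1022313732 ≈ -3.1543e+5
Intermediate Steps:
-249252*(-181299 + 68794)/(O - 8058) - 167895/(-344980) = -249252*(-181299 + 68794)/(-80844 - 8058) - 167895/(-344980) = -249252/((-88902/(-112505))) - 167895*(-1/344980) = -249252/((-88902*(-1/112505))) + 33579/68996 = -249252/88902/112505 + 33579/68996 = -249252*112505/88902 + 33579/68996 = -4673682710/14817 + 33579/68996 = -322464914719117/1022313732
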